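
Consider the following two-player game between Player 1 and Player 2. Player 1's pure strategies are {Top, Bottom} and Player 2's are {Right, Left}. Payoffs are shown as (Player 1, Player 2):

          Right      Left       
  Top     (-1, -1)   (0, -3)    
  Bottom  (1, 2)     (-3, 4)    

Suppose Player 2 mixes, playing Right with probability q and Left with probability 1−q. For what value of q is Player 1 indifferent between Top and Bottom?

q = 3/5

For Player 1 to be willing to mix, Player 1 must be indifferent between Top and Bottom, which pins down Player 2's mix.
  Player 1's expected payoff from Top: q·(-1) + (1−q)·0 = -q
  Player 1's expected payoff from Bottom: q·1 + (1−q)·(-3) = 4q - 3
  -q = 4q - 3  ⇒  -5q = -3  ⇒  q = 3/5.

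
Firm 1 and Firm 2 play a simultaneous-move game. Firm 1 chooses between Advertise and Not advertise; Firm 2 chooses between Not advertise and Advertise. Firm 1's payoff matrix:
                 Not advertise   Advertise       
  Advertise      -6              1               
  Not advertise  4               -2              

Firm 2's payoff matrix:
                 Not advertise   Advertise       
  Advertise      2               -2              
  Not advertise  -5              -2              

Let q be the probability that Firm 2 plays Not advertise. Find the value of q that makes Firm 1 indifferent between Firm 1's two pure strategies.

For Firm 1 to be willing to mix, Firm 1 must be indifferent between Advertise and Not advertise, which pins down Firm 2's mix.
  Firm 1's expected payoff from Advertise: q·(-6) + (1−q)·1 = -7q + 1
  Firm 1's expected payoff from Not advertise: q·4 + (1−q)·(-2) = 6q - 2
  -7q + 1 = 6q - 2  ⇒  -13q = -3  ⇒  q = 3/13.

q = 3/13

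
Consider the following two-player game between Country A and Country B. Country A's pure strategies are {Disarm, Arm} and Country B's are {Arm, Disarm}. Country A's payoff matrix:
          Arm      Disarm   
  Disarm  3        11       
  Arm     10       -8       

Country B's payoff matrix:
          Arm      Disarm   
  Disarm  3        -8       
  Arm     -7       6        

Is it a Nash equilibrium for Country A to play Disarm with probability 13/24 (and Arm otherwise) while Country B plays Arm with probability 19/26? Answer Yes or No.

Yes

Check Country B's indifference given Country A's mix p = 13/24:
  payoff from Arm = -19/12; payoff from Disarm = -19/12 — equal.
Check Country A's indifference given Country B's mix q = 19/26:
  payoff from Disarm = 67/13; payoff from Arm = 67/13 — equal.
Both players are indifferent, so neither can profitably deviate.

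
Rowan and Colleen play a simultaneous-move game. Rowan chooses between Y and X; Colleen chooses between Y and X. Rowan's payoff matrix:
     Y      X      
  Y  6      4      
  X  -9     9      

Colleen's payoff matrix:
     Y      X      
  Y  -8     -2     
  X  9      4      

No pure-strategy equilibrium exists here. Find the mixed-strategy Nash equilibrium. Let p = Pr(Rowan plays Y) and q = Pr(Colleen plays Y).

p = 5/11, q = 1/4

In a mixed equilibrium Colleen is indifferent between Y and X; this condition fixes p.
  Colleen's expected payoff from Y: p·(-8) + (1−p)·9 = -17p + 9
  Colleen's expected payoff from X: p·(-2) + (1−p)·4 = -6p + 4
  -17p + 9 = -6p + 4  ⇒  -11p = -5  ⇒  p = 5/11.
In a mixed equilibrium Rowan is indifferent between Y and X; this condition fixes q.
  Rowan's payoff from Y: q·6 + (1−q)·4 = 2q + 4
  Rowan's payoff from X: q·(-9) + (1−q)·9 = -18q + 9
  2q + 4 = -18q + 9  ⇒  20q = 5  ⇒  q = 1/4.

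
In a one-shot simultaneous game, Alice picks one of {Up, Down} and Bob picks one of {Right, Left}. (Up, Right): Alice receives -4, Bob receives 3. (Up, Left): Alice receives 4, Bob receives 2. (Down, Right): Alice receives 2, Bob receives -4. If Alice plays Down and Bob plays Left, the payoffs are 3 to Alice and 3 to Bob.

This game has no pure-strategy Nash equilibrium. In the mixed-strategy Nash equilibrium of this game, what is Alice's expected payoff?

20/7

In a mixed equilibrium Alice is indifferent between Up and Down; this condition fixes q.
  Alice's payoff from Up: q·(-4) + (1−q)·4 = -8q + 4
  Alice's payoff from Down: q·2 + (1−q)·3 = -q + 3
  -8q + 4 = -q + 3  ⇒  -7q = -1  ⇒  q = 1/7.
At equilibrium Alice is indifferent across rows, so Alice's payoff equals the payoff from Up: (1/7)·(-4) + (6/7)·4 = 20/7.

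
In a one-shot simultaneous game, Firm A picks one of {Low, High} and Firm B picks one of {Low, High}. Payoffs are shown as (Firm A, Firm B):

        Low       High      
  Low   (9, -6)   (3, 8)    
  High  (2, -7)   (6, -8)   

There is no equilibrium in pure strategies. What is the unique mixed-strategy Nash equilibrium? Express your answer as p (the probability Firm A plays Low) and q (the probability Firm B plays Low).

p = 1/15, q = 3/10

Firm A's mix must leave Firm B indifferent between Low and High.
  Firm B's payoff to Low: p·(-6) + (1−p)·(-7) = p - 7
  Firm B's payoff to High: p·8 + (1−p)·(-8) = 16p - 8
  p - 7 = 16p - 8  ⇒  -15p = -1  ⇒  p = 1/15.
For Firm A to be willing to mix, Firm A must be indifferent between Low and High, which pins down Firm B's mix.
  Firm A's payoff from Low: q·9 + (1−q)·3 = 6q + 3
  Firm A's payoff from High: q·2 + (1−q)·6 = -4q + 6
  6q + 3 = -4q + 6  ⇒  10q = 3  ⇒  q = 3/10.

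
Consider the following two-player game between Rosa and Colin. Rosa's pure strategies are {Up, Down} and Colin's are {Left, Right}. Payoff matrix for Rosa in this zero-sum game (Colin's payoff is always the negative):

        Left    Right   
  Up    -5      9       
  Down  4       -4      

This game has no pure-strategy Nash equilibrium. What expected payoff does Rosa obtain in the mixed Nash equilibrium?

In a mixed equilibrium Rosa is indifferent between Up and Down; this condition fixes q.
  Rosa's payoff from Up: q·(-5) + (1−q)·9 = -14q + 9
  Rosa's payoff from Down: q·4 + (1−q)·(-4) = 8q - 4
  -14q + 9 = 8q - 4  ⇒  -22q = -13  ⇒  q = 13/22.
At equilibrium Rosa is indifferent across rows, so Rosa's payoff equals the payoff from Up: (13/22)·(-5) + (9/22)·9 = 8/11.

8/11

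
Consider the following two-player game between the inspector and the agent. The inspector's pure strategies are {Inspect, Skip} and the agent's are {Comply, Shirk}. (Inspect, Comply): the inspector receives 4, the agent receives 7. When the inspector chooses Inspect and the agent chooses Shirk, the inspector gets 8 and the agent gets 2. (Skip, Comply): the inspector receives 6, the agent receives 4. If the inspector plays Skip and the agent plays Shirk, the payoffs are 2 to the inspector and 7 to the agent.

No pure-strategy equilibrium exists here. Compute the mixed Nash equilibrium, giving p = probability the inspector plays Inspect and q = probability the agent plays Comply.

The agent's indifference between Comply and Shirk determines the inspector's mixing probability p:
  the agent's expected payoff from Comply: p·7 + (1−p)·4 = 3p + 4
  the agent's expected payoff from Shirk: p·2 + (1−p)·7 = -5p + 7
  3p + 4 = -5p + 7  ⇒  8p = 3  ⇒  p = 3/8.
The inspector's indifference between Inspect and Skip determines the agent's mixing probability q:
  the inspector's payoff to Inspect: q·4 + (1−q)·8 = -4q + 8
  the inspector's payoff to Skip: q·6 + (1−q)·2 = 4q + 2
  -4q + 8 = 4q + 2  ⇒  -8q = -6  ⇒  q = 3/4.

p = 3/8, q = 3/4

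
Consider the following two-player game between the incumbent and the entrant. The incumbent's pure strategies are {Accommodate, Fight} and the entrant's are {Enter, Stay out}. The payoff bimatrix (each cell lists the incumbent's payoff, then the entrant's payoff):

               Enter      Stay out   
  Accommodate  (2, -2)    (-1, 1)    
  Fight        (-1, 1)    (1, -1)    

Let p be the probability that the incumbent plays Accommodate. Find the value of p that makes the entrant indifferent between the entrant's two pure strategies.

p = 2/5

In a mixed equilibrium the entrant is indifferent between Enter and Stay out; this condition fixes p.
  the entrant's expected payoff from Enter: p·(-2) + (1−p)·1 = -3p + 1
  the entrant's expected payoff from Stay out: p·1 + (1−p)·(-1) = 2p - 1
  -3p + 1 = 2p - 1  ⇒  -5p = -2  ⇒  p = 2/5.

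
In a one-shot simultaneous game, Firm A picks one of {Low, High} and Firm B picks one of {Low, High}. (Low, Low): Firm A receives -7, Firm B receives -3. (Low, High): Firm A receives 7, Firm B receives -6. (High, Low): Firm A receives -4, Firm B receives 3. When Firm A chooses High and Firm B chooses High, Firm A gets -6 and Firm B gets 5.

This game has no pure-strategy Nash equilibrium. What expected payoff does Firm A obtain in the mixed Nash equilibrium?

-35/8

Set Firm A's expected payoff from Low equal to that from High:
  Firm A's payoff from Low: q·(-7) + (1−q)·7 = -14q + 7
  Firm A's payoff from High: q·(-4) + (1−q)·(-6) = 2q - 6
  -14q + 7 = 2q - 6  ⇒  -16q = -13  ⇒  q = 13/16.
At equilibrium Firm A is indifferent across rows, so Firm A's payoff equals the payoff from Low: (13/16)·(-7) + (3/16)·7 = -35/8.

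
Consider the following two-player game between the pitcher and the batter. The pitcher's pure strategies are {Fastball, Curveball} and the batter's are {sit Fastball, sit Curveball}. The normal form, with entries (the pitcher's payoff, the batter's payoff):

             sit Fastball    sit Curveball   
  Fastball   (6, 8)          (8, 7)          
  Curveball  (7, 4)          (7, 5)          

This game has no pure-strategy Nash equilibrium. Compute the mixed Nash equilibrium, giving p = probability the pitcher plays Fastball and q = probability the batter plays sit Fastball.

p = 1/2, q = 1/2

The batter's indifference between sit Fastball and sit Curveball determines the pitcher's mixing probability p:
  the batter's expected payoff from sit Fastball: p·8 + (1−p)·4 = 4p + 4
  the batter's expected payoff from sit Curveball: p·7 + (1−p)·5 = 2p + 5
  4p + 4 = 2p + 5  ⇒  2p = 1  ⇒  p = 1/2.
In a mixed equilibrium the pitcher is indifferent between Fastball and Curveball; this condition fixes q.
  the pitcher's payoff from Fastball: q·6 + (1−q)·8 = -2q + 8
  the pitcher's payoff from Curveball: q·7 + (1−q)·7 = 7
  -2q + 8 = 7  ⇒  -2q = -1  ⇒  q = 1/2.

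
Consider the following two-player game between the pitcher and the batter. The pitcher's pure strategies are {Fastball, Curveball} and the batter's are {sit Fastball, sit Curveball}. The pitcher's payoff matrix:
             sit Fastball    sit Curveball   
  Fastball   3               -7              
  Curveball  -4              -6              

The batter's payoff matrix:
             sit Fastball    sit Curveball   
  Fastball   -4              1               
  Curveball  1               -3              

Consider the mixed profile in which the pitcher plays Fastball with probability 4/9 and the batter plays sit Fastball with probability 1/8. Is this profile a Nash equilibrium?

Check the batter's indifference given the pitcher's mix p = 4/9:
  payoff from sit Fastball = -11/9; payoff from sit Curveball = -11/9 — equal.
Check the pitcher's indifference given the batter's mix q = 1/8:
  payoff from Fastball = -23/4; payoff from Curveball = -23/4 — equal.
Both players are indifferent, so neither can profitably deviate.

Yes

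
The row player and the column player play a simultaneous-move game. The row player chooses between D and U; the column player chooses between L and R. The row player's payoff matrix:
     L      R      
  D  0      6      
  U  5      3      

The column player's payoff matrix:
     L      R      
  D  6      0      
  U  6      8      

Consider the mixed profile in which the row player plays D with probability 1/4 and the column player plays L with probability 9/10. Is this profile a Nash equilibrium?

Given the column player's mix q = 9/10, the row player's payoff from D is 3/5 but from U is 24/5. The row player strictly prefers U, so the row player would not mix.
So the proposed profile is not a Nash equilibrium.

No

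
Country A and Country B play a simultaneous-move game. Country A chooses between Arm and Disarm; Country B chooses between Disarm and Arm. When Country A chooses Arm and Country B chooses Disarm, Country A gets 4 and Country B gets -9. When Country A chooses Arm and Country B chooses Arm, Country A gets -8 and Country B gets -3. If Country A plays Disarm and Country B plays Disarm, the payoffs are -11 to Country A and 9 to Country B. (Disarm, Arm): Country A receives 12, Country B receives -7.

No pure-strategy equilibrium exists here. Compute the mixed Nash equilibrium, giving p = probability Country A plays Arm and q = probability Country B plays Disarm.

p = 8/11, q = 4/7

Country B's indifference between Disarm and Arm determines Country A's mixing probability p:
  Country B's payoff to Disarm: p·(-9) + (1−p)·9 = -18p + 9
  Country B's payoff to Arm: p·(-3) + (1−p)·(-7) = 4p - 7
  -18p + 9 = 4p - 7  ⇒  -22p = -16  ⇒  p = 8/11.
Country B's mix must leave Country A indifferent between Arm and Disarm.
  Country A's payoff to Arm: q·4 + (1−q)·(-8) = 12q - 8
  Country A's payoff to Disarm: q·(-11) + (1−q)·12 = -23q + 12
  12q - 8 = -23q + 12  ⇒  35q = 20  ⇒  q = 4/7.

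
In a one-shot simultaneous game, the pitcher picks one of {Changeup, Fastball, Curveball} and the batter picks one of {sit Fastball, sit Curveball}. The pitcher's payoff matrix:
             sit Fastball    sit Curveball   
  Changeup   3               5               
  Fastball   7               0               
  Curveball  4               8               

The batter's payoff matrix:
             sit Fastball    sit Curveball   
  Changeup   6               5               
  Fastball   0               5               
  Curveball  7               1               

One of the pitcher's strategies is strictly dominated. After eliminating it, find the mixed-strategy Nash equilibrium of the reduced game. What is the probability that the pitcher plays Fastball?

The pitcher's strategy Changeup is strictly dominated by Curveball: 4 > 3 and 8 > 5. Eliminate Changeup.
The pitcher's mix must leave the batter indifferent between sit Fastball and sit Curveball.
  the batter's expected payoff from sit Fastball: p·0 + (1−p)·7 = -7p + 7
  the batter's expected payoff from sit Curveball: p·5 + (1−p)·1 = 4p + 1
  -7p + 7 = 4p + 1  ⇒  -11p = -6  ⇒  p = 6/11.

p = 6/11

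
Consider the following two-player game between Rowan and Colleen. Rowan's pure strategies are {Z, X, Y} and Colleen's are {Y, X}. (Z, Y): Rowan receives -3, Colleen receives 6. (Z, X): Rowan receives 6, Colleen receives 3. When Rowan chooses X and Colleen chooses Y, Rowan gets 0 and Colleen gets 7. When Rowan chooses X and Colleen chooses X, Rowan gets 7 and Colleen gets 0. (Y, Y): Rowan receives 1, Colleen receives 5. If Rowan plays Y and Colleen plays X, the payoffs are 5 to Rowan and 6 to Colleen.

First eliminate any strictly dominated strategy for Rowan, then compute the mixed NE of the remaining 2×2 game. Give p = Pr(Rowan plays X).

p = 1/8

Rowan's strategy Z is strictly dominated by X: 0 > -3 and 7 > 6. Eliminate Z.
Rowan's mix must leave Colleen indifferent between Y and X.
  Colleen's payoff to Y: p·7 + (1−p)·5 = 2p + 5
  Colleen's payoff to X: p·0 + (1−p)·6 = -6p + 6
  2p + 5 = -6p + 6  ⇒  8p = 1  ⇒  p = 1/8.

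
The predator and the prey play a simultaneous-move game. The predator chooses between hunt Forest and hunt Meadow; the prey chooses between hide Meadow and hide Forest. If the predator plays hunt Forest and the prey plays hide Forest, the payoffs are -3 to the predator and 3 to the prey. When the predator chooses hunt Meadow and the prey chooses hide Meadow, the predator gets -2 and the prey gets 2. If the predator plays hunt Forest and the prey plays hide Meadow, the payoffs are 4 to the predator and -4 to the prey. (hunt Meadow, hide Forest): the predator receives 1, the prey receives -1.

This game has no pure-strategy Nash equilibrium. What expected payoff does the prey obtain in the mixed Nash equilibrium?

1/5

For the prey to be willing to mix, the prey must be indifferent between hide Meadow and hide Forest, which pins down the predator's mix.
  the prey's payoff from hide Meadow: p·(-4) + (1−p)·2 = -6p + 2
  the prey's payoff from hide Forest: p·3 + (1−p)·(-1) = 4p - 1
  -6p + 2 = 4p - 1  ⇒  -10p = -3  ⇒  p = 3/10.
At equilibrium the prey is indifferent across columns, so the prey's payoff equals the payoff from hide Meadow: (3/10)·(-4) + (7/10)·2 = 1/5.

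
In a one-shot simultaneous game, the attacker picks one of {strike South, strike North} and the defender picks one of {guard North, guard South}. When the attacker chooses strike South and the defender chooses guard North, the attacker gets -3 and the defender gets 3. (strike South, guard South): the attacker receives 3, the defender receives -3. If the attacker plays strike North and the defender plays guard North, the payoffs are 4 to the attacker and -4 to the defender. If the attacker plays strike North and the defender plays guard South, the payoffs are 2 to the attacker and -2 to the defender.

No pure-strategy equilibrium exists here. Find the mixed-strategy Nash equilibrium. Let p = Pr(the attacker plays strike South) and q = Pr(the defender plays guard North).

In a mixed equilibrium the defender is indifferent between guard North and guard South; this condition fixes p.
  the defender's expected payoff from guard North: p·3 + (1−p)·(-4) = 7p - 4
  the defender's expected payoff from guard South: p·(-3) + (1−p)·(-2) = -p - 2
  7p - 4 = -p - 2  ⇒  8p = 2  ⇒  p = 1/4.
In a mixed equilibrium the attacker is indifferent between strike South and strike North; this condition fixes q.
  the attacker's expected payoff from strike South: q·(-3) + (1−q)·3 = -6q + 3
  the attacker's expected payoff from strike North: q·4 + (1−q)·2 = 2q + 2
  -6q + 3 = 2q + 2  ⇒  -8q = -1  ⇒  q = 1/8.

p = 1/4, q = 1/8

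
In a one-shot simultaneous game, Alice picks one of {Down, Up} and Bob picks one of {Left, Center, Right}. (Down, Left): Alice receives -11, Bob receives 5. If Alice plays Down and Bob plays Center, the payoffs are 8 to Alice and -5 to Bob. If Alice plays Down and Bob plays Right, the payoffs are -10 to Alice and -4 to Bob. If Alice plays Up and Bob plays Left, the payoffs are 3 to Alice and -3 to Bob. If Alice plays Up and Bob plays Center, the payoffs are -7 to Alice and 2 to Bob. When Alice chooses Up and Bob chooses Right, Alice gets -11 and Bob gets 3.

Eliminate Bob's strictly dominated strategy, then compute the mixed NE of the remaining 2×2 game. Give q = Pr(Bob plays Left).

Bob's strategy Center is strictly dominated by Right: -4 > -5 and 3 > 2. Eliminate Center.
Bob's mix must leave Alice indifferent between Down and Up.
  Alice's payoff from Down: q·(-11) + (1−q)·(-10) = -q - 10
  Alice's payoff from Up: q·3 + (1−q)·(-11) = 14q - 11
  -q - 10 = 14q - 11  ⇒  -15q = -1  ⇒  q = 1/15.

q = 1/15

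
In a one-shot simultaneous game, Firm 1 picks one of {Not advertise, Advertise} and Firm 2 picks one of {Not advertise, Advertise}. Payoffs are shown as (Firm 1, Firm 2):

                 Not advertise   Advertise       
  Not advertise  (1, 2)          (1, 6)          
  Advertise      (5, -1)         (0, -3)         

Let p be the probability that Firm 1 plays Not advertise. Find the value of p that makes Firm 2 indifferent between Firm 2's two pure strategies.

p = 1/3

In a mixed equilibrium Firm 2 is indifferent between Not advertise and Advertise; this condition fixes p.
  Firm 2's payoff from Not advertise: p·2 + (1−p)·(-1) = 3p - 1
  Firm 2's payoff from Advertise: p·6 + (1−p)·(-3) = 9p - 3
  3p - 1 = 9p - 3  ⇒  -6p = -2  ⇒  p = 1/3.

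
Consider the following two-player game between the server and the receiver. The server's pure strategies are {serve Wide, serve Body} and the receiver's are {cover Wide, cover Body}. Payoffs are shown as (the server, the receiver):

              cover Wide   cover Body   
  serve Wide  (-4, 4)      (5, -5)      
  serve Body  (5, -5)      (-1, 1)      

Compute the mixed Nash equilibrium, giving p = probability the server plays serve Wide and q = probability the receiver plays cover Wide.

p = 2/5, q = 2/5

The receiver's indifference between cover Wide and cover Body determines the server's mixing probability p:
  the receiver's expected payoff from cover Wide: p·4 + (1−p)·(-5) = 9p - 5
  the receiver's expected payoff from cover Body: p·(-5) + (1−p)·1 = -6p + 1
  9p - 5 = -6p + 1  ⇒  15p = 6  ⇒  p = 2/5.
The server's indifference between serve Wide and serve Body determines the receiver's mixing probability q:
  the server's payoff to serve Wide: q·(-4) + (1−q)·5 = -9q + 5
  the server's payoff to serve Body: q·5 + (1−q)·(-1) = 6q - 1
  -9q + 5 = 6q - 1  ⇒  -15q = -6  ⇒  q = 2/5.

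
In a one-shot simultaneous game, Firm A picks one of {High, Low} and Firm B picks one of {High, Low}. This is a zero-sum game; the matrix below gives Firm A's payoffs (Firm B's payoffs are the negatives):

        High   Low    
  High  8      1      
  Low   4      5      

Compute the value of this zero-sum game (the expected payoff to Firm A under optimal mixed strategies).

Set Firm A's expected payoff from High equal to that from Low:
  Firm A's expected payoff from High: q·8 + (1−q)·1 = 7q + 1
  Firm A's expected payoff from Low: q·4 + (1−q)·5 = -q + 5
  7q + 1 = -q + 5  ⇒  8q = 4  ⇒  q = 1/2.
The value is Firm A's expected payoff against this mix (using High): (1/2)·8 + (1/2)·1 = 9/2.

v = 9/2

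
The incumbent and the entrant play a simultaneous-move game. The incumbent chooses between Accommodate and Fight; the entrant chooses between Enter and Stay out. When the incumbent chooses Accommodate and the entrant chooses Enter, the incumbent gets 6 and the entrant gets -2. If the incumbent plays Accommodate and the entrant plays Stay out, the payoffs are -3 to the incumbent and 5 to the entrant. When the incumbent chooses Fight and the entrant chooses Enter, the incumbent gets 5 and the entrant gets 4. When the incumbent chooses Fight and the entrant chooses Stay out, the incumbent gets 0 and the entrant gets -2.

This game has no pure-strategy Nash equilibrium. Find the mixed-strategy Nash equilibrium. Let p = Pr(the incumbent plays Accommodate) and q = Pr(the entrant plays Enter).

In a mixed equilibrium the entrant is indifferent between Enter and Stay out; this condition fixes p.
  the entrant's payoff from Enter: p·(-2) + (1−p)·4 = -6p + 4
  the entrant's payoff from Stay out: p·5 + (1−p)·(-2) = 7p - 2
  -6p + 4 = 7p - 2  ⇒  -13p = -6  ⇒  p = 6/13.
Set the incumbent's expected payoff from Accommodate equal to that from Fight:
  the incumbent's payoff to Accommodate: q·6 + (1−q)·(-3) = 9q - 3
  the incumbent's payoff to Fight: q·5 + (1−q)·0 = 5q
  9q - 3 = 5q  ⇒  4q = 3  ⇒  q = 3/4.

p = 6/13, q = 3/4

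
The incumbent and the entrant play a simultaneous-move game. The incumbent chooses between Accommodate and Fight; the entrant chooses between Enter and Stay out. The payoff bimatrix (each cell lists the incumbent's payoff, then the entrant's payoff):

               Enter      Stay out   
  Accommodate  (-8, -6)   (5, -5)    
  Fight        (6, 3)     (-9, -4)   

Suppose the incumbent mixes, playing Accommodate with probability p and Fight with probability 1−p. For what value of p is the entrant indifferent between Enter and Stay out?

The incumbent's mix must leave the entrant indifferent between Enter and Stay out.
  the entrant's payoff to Enter: p·(-6) + (1−p)·3 = -9p + 3
  the entrant's payoff to Stay out: p·(-5) + (1−p)·(-4) = -p - 4
  -9p + 3 = -p - 4  ⇒  -8p = -7  ⇒  p = 7/8.

p = 7/8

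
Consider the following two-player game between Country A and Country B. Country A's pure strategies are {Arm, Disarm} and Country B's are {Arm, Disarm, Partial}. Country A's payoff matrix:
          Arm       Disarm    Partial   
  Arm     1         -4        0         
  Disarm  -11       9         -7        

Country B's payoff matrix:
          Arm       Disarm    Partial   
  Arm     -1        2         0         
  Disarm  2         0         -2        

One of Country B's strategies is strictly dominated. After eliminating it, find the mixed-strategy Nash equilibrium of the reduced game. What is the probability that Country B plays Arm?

q = 13/25

Country B's strategy Partial is strictly dominated by Disarm: 2 > 0 and 0 > -2. Eliminate Partial.
For Country A to be willing to mix, Country A must be indifferent between Arm and Disarm, which pins down Country B's mix.
  Country A's payoff from Arm: q·1 + (1−q)·(-4) = 5q - 4
  Country A's payoff from Disarm: q·(-11) + (1−q)·9 = -20q + 9
  5q - 4 = -20q + 9  ⇒  25q = 13  ⇒  q = 13/25.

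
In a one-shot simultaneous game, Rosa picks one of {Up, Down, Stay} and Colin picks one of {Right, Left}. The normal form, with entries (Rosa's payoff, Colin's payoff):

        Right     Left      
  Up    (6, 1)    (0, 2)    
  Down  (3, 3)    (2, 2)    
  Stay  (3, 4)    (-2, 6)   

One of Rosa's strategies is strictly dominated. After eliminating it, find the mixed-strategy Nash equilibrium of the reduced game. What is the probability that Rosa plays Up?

p = 1/2

Rosa's strategy Stay is strictly dominated by Up: 6 > 3 and 0 > -2. Eliminate Stay.
Set Colin's expected payoff from Right equal to that from Left:
  Colin's payoff to Right: p·1 + (1−p)·3 = -2p + 3
  Colin's payoff to Left: p·2 + (1−p)·2 = 2
  -2p + 3 = 2  ⇒  -2p = -1  ⇒  p = 1/2.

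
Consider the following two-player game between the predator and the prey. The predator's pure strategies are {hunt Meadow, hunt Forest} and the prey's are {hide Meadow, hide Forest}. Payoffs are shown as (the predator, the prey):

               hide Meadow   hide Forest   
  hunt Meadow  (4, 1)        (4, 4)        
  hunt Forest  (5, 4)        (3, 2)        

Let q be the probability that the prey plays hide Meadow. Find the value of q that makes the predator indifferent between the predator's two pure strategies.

q = 1/2

For the predator to be willing to mix, the predator must be indifferent between hunt Meadow and hunt Forest, which pins down the prey's mix.
  the predator's payoff to hunt Meadow: q·4 + (1−q)·4 = 4
  the predator's payoff to hunt Forest: q·5 + (1−q)·3 = 2q + 3
  4 = 2q + 3  ⇒  -2q = -1  ⇒  q = 1/2.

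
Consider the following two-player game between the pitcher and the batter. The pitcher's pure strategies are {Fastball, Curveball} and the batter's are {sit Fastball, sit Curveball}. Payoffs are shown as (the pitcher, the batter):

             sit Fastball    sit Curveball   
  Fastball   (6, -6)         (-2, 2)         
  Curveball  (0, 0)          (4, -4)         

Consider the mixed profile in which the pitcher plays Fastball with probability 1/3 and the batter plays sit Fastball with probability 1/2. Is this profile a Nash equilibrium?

Yes

Check the batter's indifference given the pitcher's mix p = 1/3:
  payoff from sit Fastball = -2; payoff from sit Curveball = -2 — equal.
Check the pitcher's indifference given the batter's mix q = 1/2:
  payoff from Fastball = 2; payoff from Curveball = 2 — equal.
Both players are indifferent, so neither can profitably deviate.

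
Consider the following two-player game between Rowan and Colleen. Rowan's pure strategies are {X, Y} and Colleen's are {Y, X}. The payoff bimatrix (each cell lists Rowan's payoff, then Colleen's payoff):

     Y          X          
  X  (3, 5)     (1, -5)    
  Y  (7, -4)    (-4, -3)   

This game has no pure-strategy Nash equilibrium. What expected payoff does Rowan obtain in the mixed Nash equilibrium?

19/9

Set Rowan's expected payoff from X equal to that from Y:
  Rowan's payoff from X: q·3 + (1−q)·1 = 2q + 1
  Rowan's payoff from Y: q·7 + (1−q)·(-4) = 11q - 4
  2q + 1 = 11q - 4  ⇒  -9q = -5  ⇒  q = 5/9.
At equilibrium Rowan is indifferent across rows, so Rowan's payoff equals the payoff from X: (5/9)·3 + (4/9)·1 = 19/9.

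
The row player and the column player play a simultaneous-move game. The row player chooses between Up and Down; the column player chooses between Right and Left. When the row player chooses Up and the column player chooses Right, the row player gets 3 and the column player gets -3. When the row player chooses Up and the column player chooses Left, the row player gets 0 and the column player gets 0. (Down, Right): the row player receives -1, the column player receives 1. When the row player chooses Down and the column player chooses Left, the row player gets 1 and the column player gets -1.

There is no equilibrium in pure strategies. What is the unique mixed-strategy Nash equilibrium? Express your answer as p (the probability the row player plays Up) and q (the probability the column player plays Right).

p = 2/5, q = 1/5

In a mixed equilibrium the column player is indifferent between Right and Left; this condition fixes p.
  the column player's expected payoff from Right: p·(-3) + (1−p)·1 = -4p + 1
  the column player's expected payoff from Left: p·0 + (1−p)·(-1) = p - 1
  -4p + 1 = p - 1  ⇒  -5p = -2  ⇒  p = 2/5.
The row player's indifference between Up and Down determines the column player's mixing probability q:
  the row player's payoff to Up: q·3 + (1−q)·0 = 3q
  the row player's payoff to Down: q·(-1) + (1−q)·1 = -2q + 1
  3q = -2q + 1  ⇒  5q = 1  ⇒  q = 1/5.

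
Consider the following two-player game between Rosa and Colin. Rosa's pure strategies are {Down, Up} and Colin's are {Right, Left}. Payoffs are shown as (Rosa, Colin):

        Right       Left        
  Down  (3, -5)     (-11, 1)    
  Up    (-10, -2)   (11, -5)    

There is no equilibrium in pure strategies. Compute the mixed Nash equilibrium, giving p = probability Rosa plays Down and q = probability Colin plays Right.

p = 1/3, q = 22/35

For Colin to be willing to mix, Colin must be indifferent between Right and Left, which pins down Rosa's mix.
  Colin's payoff from Right: p·(-5) + (1−p)·(-2) = -3p - 2
  Colin's payoff from Left: p·1 + (1−p)·(-5) = 6p - 5
  -3p - 2 = 6p - 5  ⇒  -9p = -3  ⇒  p = 1/3.
For Rosa to be willing to mix, Rosa must be indifferent between Down and Up, which pins down Colin's mix.
  Rosa's payoff from Down: q·3 + (1−q)·(-11) = 14q - 11
  Rosa's payoff from Up: q·(-10) + (1−q)·11 = -21q + 11
  14q - 11 = -21q + 11  ⇒  35q = 22  ⇒  q = 22/35.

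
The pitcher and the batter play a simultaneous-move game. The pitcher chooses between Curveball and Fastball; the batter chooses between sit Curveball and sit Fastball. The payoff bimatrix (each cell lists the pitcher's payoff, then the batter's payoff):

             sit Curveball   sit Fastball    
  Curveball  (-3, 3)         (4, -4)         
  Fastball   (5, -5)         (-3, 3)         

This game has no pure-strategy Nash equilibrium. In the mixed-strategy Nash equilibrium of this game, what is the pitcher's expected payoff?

The batter's mix must leave the pitcher indifferent between Curveball and Fastball.
  the pitcher's payoff from Curveball: q·(-3) + (1−q)·4 = -7q + 4
  the pitcher's payoff from Fastball: q·5 + (1−q)·(-3) = 8q - 3
  -7q + 4 = 8q - 3  ⇒  -15q = -7  ⇒  q = 7/15.
At equilibrium the pitcher is indifferent across rows, so the pitcher's payoff equals the payoff from Curveball: (7/15)·(-3) + (8/15)·4 = 11/15.

11/15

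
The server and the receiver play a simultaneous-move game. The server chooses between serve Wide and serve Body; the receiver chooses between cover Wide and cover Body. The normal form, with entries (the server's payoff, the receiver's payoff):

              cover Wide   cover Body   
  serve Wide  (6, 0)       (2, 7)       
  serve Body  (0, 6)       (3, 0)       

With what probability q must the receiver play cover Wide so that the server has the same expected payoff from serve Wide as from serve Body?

For the server to be willing to mix, the server must be indifferent between serve Wide and serve Body, which pins down the receiver's mix.
  the server's payoff to serve Wide: q·6 + (1−q)·2 = 4q + 2
  the server's payoff to serve Body: q·0 + (1−q)·3 = -3q + 3
  4q + 2 = -3q + 3  ⇒  7q = 1  ⇒  q = 1/7.

q = 1/7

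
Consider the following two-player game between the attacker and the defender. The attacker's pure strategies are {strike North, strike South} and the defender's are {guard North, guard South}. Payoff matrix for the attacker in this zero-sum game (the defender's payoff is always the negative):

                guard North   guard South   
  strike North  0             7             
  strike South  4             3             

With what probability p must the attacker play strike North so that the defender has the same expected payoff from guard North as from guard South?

p = 1/8

For the defender to be willing to mix, the defender must be indifferent between guard North and guard South, which pins down the attacker's mix.
  the defender's payoff to guard North: p·0 + (1−p)·(-4) = 4p - 4
  the defender's payoff to guard South: p·(-7) + (1−p)·(-3) = -4p - 3
  4p - 4 = -4p - 3  ⇒  8p = 1  ⇒  p = 1/8.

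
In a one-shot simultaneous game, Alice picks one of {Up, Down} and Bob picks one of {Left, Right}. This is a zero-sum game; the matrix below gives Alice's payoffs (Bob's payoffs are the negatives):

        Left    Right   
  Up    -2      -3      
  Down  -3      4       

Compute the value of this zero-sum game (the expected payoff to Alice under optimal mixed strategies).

v = -17/8

For Alice to be willing to mix, Alice must be indifferent between Up and Down, which pins down Bob's mix.
  Alice's payoff to Up: q·(-2) + (1−q)·(-3) = q - 3
  Alice's payoff to Down: q·(-3) + (1−q)·4 = -7q + 4
  q - 3 = -7q + 4  ⇒  8q = 7  ⇒  q = 7/8.
The value is Alice's expected payoff against this mix (using Up): (7/8)·(-2) + (1/8)·(-3) = -17/8.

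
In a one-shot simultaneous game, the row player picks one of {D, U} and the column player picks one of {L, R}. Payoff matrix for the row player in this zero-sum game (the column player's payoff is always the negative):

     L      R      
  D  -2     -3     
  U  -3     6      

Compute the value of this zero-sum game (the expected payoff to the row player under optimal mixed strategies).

The row player's indifference between D and U determines the column player's mixing probability q:
  the row player's payoff from D: q·(-2) + (1−q)·(-3) = q - 3
  the row player's payoff from U: q·(-3) + (1−q)·6 = -9q + 6
  q - 3 = -9q + 6  ⇒  10q = 9  ⇒  q = 9/10.
The value is the row player's expected payoff against this mix (using D): (9/10)·(-2) + (1/10)·(-3) = -21/10.

v = -21/10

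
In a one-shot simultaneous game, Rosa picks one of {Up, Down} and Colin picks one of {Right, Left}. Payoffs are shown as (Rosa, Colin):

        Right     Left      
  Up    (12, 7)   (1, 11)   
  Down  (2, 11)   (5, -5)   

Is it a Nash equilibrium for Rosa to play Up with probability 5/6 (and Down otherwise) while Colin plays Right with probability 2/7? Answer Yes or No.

No

Given Rosa's mix p = 5/6, Colin's payoff from Right is 23/3 but from Left is 25/3. Colin strictly prefers Left, so Colin would not mix.
So the proposed profile is not a Nash equilibrium.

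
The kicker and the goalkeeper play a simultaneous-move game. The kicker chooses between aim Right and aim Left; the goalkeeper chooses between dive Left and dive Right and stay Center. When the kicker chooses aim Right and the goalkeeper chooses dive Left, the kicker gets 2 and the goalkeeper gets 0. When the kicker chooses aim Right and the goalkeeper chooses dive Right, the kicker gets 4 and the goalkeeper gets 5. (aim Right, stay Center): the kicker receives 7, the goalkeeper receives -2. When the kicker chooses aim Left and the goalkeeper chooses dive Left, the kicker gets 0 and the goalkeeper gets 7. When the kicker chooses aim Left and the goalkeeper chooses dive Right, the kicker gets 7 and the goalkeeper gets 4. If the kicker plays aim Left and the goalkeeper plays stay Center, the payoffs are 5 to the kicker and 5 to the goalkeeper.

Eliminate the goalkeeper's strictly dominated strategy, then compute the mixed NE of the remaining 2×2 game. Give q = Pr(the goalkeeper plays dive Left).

The goalkeeper's strategy stay Center is strictly dominated by dive Left: 0 > -2 and 7 > 5. Eliminate stay Center.
The kicker's indifference between aim Right and aim Left determines the goalkeeper's mixing probability q:
  the kicker's expected payoff from aim Right: q·2 + (1−q)·4 = -2q + 4
  the kicker's expected payoff from aim Left: q·0 + (1−q)·7 = -7q + 7
  -2q + 4 = -7q + 7  ⇒  5q = 3  ⇒  q = 3/5.

q = 3/5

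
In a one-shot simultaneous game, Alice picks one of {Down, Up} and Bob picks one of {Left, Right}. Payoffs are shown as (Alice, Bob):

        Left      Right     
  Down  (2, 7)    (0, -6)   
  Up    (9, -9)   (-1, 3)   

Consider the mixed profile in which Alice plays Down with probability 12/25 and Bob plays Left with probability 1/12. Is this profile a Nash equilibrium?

Given Bob's mix q = 1/12, Alice's payoff from Down is 1/6 but from Up is -1/6. Alice strictly prefers Down, so Alice would not mix.
So the proposed profile is not a Nash equilibrium.

No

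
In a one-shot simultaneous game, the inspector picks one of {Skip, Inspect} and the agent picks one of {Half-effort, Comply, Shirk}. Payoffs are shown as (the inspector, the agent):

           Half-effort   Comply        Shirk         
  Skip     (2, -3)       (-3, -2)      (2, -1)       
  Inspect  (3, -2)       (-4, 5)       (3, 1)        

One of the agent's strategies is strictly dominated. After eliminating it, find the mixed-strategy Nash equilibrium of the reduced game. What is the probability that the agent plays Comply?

q = 1/2

The agent's strategy Half-effort is strictly dominated by Shirk: -1 > -3 and 1 > -2. Eliminate Half-effort.
In a mixed equilibrium the inspector is indifferent between Skip and Inspect; this condition fixes q.
  the inspector's expected payoff from Skip: q·(-3) + (1−q)·2 = -5q + 2
  the inspector's expected payoff from Inspect: q·(-4) + (1−q)·3 = -7q + 3
  -5q + 2 = -7q + 3  ⇒  2q = 1  ⇒  q = 1/2.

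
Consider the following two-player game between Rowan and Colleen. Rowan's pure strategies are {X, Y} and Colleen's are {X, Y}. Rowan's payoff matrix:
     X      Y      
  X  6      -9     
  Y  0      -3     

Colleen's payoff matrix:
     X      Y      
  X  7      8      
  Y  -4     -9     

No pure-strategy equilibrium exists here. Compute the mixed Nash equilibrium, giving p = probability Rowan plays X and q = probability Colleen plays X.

p = 5/6, q = 1/2

For Colleen to be willing to mix, Colleen must be indifferent between X and Y, which pins down Rowan's mix.
  Colleen's expected payoff from X: p·7 + (1−p)·(-4) = 11p - 4
  Colleen's expected payoff from Y: p·8 + (1−p)·(-9) = 17p - 9
  11p - 4 = 17p - 9  ⇒  -6p = -5  ⇒  p = 5/6.
Rowan's indifference between X and Y determines Colleen's mixing probability q:
  Rowan's payoff from X: q·6 + (1−q)·(-9) = 15q - 9
  Rowan's payoff from Y: q·0 + (1−q)·(-3) = 3q - 3
  15q - 9 = 3q - 3  ⇒  12q = 6  ⇒  q = 1/2.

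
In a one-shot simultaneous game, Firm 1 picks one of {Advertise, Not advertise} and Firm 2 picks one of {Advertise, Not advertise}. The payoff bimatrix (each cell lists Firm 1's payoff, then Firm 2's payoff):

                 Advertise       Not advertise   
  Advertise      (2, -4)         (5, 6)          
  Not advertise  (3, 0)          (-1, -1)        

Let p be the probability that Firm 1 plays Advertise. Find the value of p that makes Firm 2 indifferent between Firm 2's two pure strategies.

Set Firm 2's expected payoff from Advertise equal to that from Not advertise:
  Firm 2's payoff to Advertise: p·(-4) + (1−p)·0 = -4p
  Firm 2's payoff to Not advertise: p·6 + (1−p)·(-1) = 7p - 1
  -4p = 7p - 1  ⇒  -11p = -1  ⇒  p = 1/11.

p = 1/11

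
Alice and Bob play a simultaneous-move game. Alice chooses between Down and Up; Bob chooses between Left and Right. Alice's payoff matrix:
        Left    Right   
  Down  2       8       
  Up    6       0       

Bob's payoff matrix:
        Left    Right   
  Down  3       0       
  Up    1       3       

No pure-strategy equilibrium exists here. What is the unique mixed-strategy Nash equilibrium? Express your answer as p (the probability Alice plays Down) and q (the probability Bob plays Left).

p = 2/5, q = 2/3

Set Bob's expected payoff from Left equal to that from Right:
  Bob's payoff from Left: p·3 + (1−p)·1 = 2p + 1
  Bob's payoff from Right: p·0 + (1−p)·3 = -3p + 3
  2p + 1 = -3p + 3  ⇒  5p = 2  ⇒  p = 2/5.
For Alice to be willing to mix, Alice must be indifferent between Down and Up, which pins down Bob's mix.
  Alice's payoff to Down: q·2 + (1−q)·8 = -6q + 8
  Alice's payoff to Up: q·6 + (1−q)·0 = 6q
  -6q + 8 = 6q  ⇒  -12q = -8  ⇒  q = 2/3.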